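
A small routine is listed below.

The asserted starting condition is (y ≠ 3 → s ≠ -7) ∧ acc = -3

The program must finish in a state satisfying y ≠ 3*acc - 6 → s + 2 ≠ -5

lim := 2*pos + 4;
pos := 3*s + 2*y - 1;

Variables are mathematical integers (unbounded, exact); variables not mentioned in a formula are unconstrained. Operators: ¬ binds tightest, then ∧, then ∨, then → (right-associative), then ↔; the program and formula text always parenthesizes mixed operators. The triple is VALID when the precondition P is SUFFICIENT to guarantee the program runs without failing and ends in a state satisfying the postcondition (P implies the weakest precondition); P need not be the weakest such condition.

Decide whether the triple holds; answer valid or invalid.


Working backward. After the program, the postcondition y ≠ 3*acc - 6 → s + 2 ≠ -5 must hold; in canonical form it is y ≠ 3*acc - 6 → s ≠ -7.
Before pos := 3*s + 2*y - 1: y ≠ 3*acc - 6 → s ≠ -7
Before lim := 2*pos + 4: y ≠ 3*acc - 6 → s ≠ -7
The weakest precondition is y ≠ 3*acc - 6 → s ≠ -7.
Check whether (y ≠ 3 → s ≠ -7) ∧ acc = -3 implies it.
Countermodel: at the initial state acc = -3, s = -7, y = 3, the precondition holds but the weakest precondition fails.
Answer: invalid


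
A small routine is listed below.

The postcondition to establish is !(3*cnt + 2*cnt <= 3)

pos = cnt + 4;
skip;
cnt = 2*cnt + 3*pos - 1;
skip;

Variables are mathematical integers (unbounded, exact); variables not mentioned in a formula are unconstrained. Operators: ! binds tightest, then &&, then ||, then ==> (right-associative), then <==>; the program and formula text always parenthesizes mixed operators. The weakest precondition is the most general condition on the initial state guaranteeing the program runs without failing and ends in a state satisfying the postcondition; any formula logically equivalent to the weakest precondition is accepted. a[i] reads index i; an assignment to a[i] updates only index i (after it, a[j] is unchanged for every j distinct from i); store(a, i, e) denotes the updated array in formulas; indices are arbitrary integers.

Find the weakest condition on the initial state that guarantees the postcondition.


Working backward. After the program, the postcondition !(3*cnt + 2*cnt <= 3) must hold; in canonical form it is !(5*cnt <= 3).
Before skip: !(5*cnt <= 3)
Before cnt := 2*cnt + 3*pos - 1: !(10*cnt + 15*pos <= 8)
Before skip: !(10*cnt + 15*pos <= 8)
Before pos := cnt + 4: !(25*cnt <= -52)
Answer: WP = !(25*cnt <= -52)


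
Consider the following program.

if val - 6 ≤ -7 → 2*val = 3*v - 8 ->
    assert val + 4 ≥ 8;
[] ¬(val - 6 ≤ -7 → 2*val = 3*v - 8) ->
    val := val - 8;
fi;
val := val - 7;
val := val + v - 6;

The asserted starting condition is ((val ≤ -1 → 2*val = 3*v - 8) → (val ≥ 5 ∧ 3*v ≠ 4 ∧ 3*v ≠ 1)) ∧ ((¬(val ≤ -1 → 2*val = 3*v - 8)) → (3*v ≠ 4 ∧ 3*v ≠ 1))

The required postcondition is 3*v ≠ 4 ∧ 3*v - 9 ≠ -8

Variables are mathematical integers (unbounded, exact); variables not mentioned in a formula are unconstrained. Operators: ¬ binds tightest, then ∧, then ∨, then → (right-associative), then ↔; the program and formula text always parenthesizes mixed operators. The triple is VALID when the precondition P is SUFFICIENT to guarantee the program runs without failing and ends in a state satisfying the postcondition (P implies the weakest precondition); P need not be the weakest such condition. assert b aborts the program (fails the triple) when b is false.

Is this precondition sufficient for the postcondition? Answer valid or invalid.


Working backward. After the program, the postcondition 3*v ≠ 4 ∧ 3*v - 9 ≠ -8 must hold; in canonical form it is 3*v ≠ 4 ∧ 3*v ≠ 1.
Before val := val + v - 6: 3*v ≠ 4 ∧ 3*v ≠ 1
Before val := val - 7: 3*v ≠ 4 ∧ 3*v ≠ 1
Then branch requires val ≥ 4 ∧ 3*v ≠ 4 ∧ 3*v ≠ 1; else branch requires 3*v ≠ 4 ∧ 3*v ≠ 1.
Before the if: ((val ≤ -1 → 2*val = 3*v - 8) → (val ≥ 4 ∧ 3*v ≠ 4 ∧ 3*v ≠ 1)) ∧ ((¬(val ≤ -1 → 2*val = 3*v - 8)) → (3*v ≠ 4 ∧ 3*v ≠ 1))
The weakest precondition is ((val ≤ -1 → 2*val = 3*v - 8) → (val ≥ 4 ∧ 3*v ≠ 4 ∧ 3*v ≠ 1)) ∧ ((¬(val ≤ -1 → 2*val = 3*v - 8)) → (3*v ≠ 4 ∧ 3*v ≠ 1)).
Check whether ((val ≤ -1 → 2*val = 3*v - 8) → (val ≥ 5 ∧ 3*v ≠ 4 ∧ 3*v ≠ 1)) ∧ ((¬(val ≤ -1 → 2*val = 3*v - 8)) → (3*v ≠ 4 ∧ 3*v ≠ 1)) implies it.
Every state satisfying the precondition satisfies the weakest precondition: the implication holds.
Answer: valid


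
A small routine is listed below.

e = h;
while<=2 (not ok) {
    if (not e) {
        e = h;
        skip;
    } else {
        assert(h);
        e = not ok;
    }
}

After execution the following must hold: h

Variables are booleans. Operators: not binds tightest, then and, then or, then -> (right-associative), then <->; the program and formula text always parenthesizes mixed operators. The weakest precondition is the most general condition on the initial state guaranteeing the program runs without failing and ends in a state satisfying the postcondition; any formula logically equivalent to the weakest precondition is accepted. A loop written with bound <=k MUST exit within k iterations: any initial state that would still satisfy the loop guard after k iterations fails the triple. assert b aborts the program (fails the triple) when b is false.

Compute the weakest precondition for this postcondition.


Working backward. After the program, h must hold.
Before the loop (bound <=2), unroll the exhaustion recursion (WP_0 = exit-now case; WP_j = one more guarded iteration, up to j = 2):
  WP_0: ok and h
  WP_1: ((not ok) -> (((not e) -> (ok and h)) and (e -> (h and ok)))) and (ok -> h)
  WP_2: ((not ok) -> (((not e) -> (((not ok) -> (((not h) -> (ok and h)) and (h -> (h and ok)))) and (ok -> h))) and (e -> (h and ((not ok) -> ((ok -> (ok and h)) and ((not ok) -> (h and ok)))) and (ok -> h))))) and (ok -> h)
So before the loop: ((not ok) -> (((not e) -> (((not ok) -> (((not h) -> (ok and h)) and (h -> (h and ok)))) and (ok -> h))) and (e -> (h and ((not ok) -> ((ok -> (ok and h)) and ((not ok) -> (h and ok)))) and (ok -> h))))) and (ok -> h)
Before e := h: ((not ok) -> (((not h) -> (((not ok) -> (((not h) -> (ok and h)) and (h -> (h and ok)))) and (ok -> h))) and (h -> (h and ((not ok) -> ((ok -> (ok and h)) and ((not ok) -> (h and ok)))) and (ok -> h))))) and (ok -> h)
Answer: WP = ((not ok) -> (((not h) -> (((not ok) -> (((not h) -> (ok and h)) and (h -> (h and ok)))) and (ok -> h))) and (h -> (h and ((not ok) -> ((ok -> (ok and h)) and ((not ok) -> (h and ok)))) and (ok -> h))))) and (ok -> h)


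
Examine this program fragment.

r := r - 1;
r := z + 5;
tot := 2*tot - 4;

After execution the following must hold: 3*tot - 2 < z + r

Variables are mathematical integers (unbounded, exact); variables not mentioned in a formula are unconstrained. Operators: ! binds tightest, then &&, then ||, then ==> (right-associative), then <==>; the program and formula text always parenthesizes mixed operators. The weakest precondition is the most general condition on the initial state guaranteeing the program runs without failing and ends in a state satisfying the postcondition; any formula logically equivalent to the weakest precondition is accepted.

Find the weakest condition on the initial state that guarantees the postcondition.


Working backward. After the program, the postcondition 3*tot - 2 < z + r must hold; in canonical form it is 3*tot < r + z + 2.
Before tot := 2*tot - 4: 6*tot < r + z + 14
Before r := z + 5: 6*tot < 2*z + 19
Before r := r - 1: 6*tot < 2*z + 19
Answer: WP = 6*tot < 2*z + 19


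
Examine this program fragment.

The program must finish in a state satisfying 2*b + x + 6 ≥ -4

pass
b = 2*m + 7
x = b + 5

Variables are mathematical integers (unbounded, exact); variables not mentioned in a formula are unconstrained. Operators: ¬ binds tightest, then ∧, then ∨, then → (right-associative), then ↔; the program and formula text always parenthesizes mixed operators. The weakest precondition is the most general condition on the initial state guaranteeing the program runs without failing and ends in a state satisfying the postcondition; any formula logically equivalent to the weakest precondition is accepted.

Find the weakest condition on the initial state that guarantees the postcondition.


Working backward. After the program, the postcondition 2*b + x + 6 ≥ -4 must hold; in canonical form it is 2*b + x ≥ -10.
Before x := b + 5: 3*b ≥ -15
Before b := 2*m + 7: 6*m ≥ -36
Before skip: 6*m ≥ -36
Answer: WP = 6*m ≥ -36


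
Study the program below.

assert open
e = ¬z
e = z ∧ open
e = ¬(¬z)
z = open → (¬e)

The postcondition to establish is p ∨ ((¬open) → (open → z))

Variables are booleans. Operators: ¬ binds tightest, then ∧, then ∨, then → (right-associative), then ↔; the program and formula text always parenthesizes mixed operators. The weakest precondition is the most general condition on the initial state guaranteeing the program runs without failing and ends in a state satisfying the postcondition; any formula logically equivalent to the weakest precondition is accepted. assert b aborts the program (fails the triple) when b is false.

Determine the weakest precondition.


Working backward. After the program, p ∨ ((¬open) → (open → z)) must hold.
Before z := open → (¬e): p ∨ ((¬open) → (open → (open → (¬e))))
Before e := ¬(¬z): p ∨ ((¬open) → (open → (open → (¬z))))
Before e := z ∧ open: p ∨ ((¬open) → (open → (open → (¬z))))
Before e := ¬z: p ∨ ((¬open) → (open → (open → (¬z))))
Before assert open: open ∧ (p ∨ ((¬open) → (open → (open → (¬z)))))
Answer: WP = open ∧ (p ∨ ((¬open) → (open → (open → (¬z)))))


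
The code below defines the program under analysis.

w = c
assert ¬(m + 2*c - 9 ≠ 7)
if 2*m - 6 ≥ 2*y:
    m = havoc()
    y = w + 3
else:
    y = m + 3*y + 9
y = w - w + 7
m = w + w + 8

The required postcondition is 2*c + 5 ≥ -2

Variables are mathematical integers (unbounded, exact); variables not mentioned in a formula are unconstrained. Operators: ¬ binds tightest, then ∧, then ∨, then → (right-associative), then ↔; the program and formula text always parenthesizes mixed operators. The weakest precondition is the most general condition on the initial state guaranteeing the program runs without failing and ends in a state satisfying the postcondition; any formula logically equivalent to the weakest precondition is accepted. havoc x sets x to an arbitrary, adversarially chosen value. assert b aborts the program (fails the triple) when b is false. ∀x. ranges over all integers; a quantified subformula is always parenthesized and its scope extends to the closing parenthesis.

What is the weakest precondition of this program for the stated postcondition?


Working backward. After the program, the postcondition 2*c + 5 ≥ -2 must hold; in canonical form it is 2*c ≥ -7.
Before m := w + w + 8: 2*c ≥ -7
Before y := w - w + 7: 2*c ≥ -7
Then branch requires 2*c ≥ -7; else branch requires 2*c ≥ -7.
Before the if: (2*m ≥ 2*y + 6 → 2*c ≥ -7) ∧ ((¬(2*m ≥ 2*y + 6)) → 2*c ≥ -7)
Before assert ¬(m + 2*c - 9 ≠ 7): (¬(2*c + m ≠ 16)) ∧ (2*m ≥ 2*y + 6 → 2*c ≥ -7) ∧ ((¬(2*m ≥ 2*y + 6)) → 2*c ≥ -7)
Before w := c: (¬(2*c + m ≠ 16)) ∧ (2*m ≥ 2*y + 6 → 2*c ≥ -7) ∧ ((¬(2*m ≥ 2*y + 6)) → 2*c ≥ -7)
Answer: WP = (¬(2*c + m ≠ 16)) ∧ (2*m ≥ 2*y + 6 → 2*c ≥ -7) ∧ ((¬(2*m ≥ 2*y + 6)) → 2*c ≥ -7)


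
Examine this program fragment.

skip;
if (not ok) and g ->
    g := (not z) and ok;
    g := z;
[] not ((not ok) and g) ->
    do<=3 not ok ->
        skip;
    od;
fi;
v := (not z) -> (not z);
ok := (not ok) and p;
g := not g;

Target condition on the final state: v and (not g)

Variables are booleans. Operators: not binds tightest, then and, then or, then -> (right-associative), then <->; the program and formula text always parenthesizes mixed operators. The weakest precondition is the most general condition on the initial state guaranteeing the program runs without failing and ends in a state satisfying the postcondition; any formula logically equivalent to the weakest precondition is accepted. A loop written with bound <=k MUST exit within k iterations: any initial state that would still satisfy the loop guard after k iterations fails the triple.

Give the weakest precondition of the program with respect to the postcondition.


Working backward. After the program, v and (not g) must hold.
Before g := not g: v and g
Before ok := (not ok) and p: v and g
Before v := (not z) -> (not z): g
Then branch requires z; else branch requires ((not ok) -> (((not ok) -> (((not ok) -> (ok and g)) and (ok -> g))) and (ok -> g))) and (ok -> g).
Before the if: (((not ok) and g) -> z) and ((not ((not ok) and g)) -> (((not ok) -> (((not ok) -> (((not ok) -> (ok and g)) and (ok -> g))) and (ok -> g))) and (ok -> g)))
Before skip: (((not ok) and g) -> z) and ((not ((not ok) and g)) -> (((not ok) -> (((not ok) -> (((not ok) -> (ok and g)) and (ok -> g))) and (ok -> g))) and (ok -> g)))
Answer: WP = (((not ok) and g) -> z) and ((not ((not ok) and g)) -> (((not ok) -> (((not ok) -> (((not ok) -> (ok and g)) and (ok -> g))) and (ok -> g))) and (ok -> g)))


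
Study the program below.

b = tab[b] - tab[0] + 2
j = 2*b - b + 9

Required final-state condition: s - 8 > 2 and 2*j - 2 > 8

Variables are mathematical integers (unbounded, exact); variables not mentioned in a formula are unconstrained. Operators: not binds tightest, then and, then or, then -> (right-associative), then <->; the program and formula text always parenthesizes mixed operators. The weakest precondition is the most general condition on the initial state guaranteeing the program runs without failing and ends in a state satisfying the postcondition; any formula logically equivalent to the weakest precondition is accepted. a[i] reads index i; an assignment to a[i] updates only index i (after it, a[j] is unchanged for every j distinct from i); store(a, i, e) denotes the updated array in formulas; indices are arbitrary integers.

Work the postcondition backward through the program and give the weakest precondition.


Working backward. After the program, the postcondition s - 8 > 2 and 2*j - 2 > 8 must hold; in canonical form it is s > 10 and 2*j > 10.
Before j := 2*b - b + 9: s > 10 and 2*b > -8
Before b := tab[b] - tab[0] + 2: s > 10 and 2*tab[b] > 2*tab[0] - 12
Answer: WP = s > 10 and 2*tab[b] > 2*tab[0] - 12


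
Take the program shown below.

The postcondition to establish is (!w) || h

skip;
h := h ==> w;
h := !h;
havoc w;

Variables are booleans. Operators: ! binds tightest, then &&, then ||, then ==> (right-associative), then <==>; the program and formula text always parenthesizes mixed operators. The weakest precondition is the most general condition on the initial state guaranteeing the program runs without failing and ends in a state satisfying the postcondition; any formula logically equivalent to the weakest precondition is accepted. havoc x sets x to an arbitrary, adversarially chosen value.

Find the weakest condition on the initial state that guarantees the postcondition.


Working backward. After the program, (!w) || h must hold.
Before havoc w: h
Before h := !h: !h
Before h := h ==> w: !(h ==> w)
Before skip: !(h ==> w)
Answer: WP = !(h ==> w)


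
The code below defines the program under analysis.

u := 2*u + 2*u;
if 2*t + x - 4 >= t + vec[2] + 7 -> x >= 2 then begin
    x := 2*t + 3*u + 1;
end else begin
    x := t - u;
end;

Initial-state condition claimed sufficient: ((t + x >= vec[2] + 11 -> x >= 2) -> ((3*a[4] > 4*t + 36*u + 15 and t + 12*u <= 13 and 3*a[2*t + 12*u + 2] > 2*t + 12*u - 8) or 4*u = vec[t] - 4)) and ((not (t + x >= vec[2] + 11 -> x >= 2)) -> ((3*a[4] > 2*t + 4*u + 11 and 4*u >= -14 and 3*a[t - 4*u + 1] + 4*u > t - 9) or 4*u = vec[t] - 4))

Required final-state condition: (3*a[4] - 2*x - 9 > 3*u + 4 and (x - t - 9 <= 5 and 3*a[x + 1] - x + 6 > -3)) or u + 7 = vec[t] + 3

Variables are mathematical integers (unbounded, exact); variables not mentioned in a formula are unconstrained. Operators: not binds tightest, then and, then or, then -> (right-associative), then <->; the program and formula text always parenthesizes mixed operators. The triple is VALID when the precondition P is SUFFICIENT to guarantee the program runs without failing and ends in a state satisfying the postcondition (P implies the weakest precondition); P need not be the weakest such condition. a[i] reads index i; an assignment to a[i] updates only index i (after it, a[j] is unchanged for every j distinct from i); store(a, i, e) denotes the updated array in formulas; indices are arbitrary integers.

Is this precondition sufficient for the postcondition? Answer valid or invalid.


Working backward. After the program, the postcondition (3*a[4] - 2*x - 9 > 3*u + 4 and (x - t - 9 <= 5 and 3*a[x + 1] - x + 6 > -3)) or u + 7 = vec[t] + 3 must hold; in canonical form it is (3*a[4] > 3*u + 2*x + 13 and x <= t + 14 and 3*a[x + 1] > x - 9) or u = vec[t] - 4.
Then branch requires (3*a[4] > 4*t + 9*u + 15 and t + 3*u <= 13 and 3*a[2*t + 3*u + 2] > 2*t + 3*u - 8) or u = vec[t] - 4; else branch requires (3*a[4] > 2*t + u + 13 and u >= -14 and 3*a[t - u + 1] + u > t - 9) or u = vec[t] - 4.
Before the if: ((t + x >= vec[2] + 11 -> x >= 2) -> ((3*a[4] > 4*t + 9*u + 15 and t + 3*u <= 13 and 3*a[2*t + 3*u + 2] > 2*t + 3*u - 8) or u = vec[t] - 4)) and ((not (t + x >= vec[2] + 11 -> x >= 2)) -> ((3*a[4] > 2*t + u + 13 and u >= -14 and 3*a[t - u + 1] + u > t - 9) or u = vec[t] - 4))
Before u := 2*u + 2*u: ((t + x >= vec[2] + 11 -> x >= 2) -> ((3*a[4] > 4*t + 36*u + 15 and t + 12*u <= 13 and 3*a[2*t + 12*u + 2] > 2*t + 12*u - 8) or 4*u = vec[t] - 4)) and ((not (t + x >= vec[2] + 11 -> x >= 2)) -> ((3*a[4] > 2*t + 4*u + 13 and 4*u >= -14 and 3*a[t - 4*u + 1] + 4*u > t - 9) or 4*u = vec[t] - 4))
The weakest precondition is ((t + x >= vec[2] + 11 -> x >= 2) -> ((3*a[4] > 4*t + 36*u + 15 and t + 12*u <= 13 and 3*a[2*t + 12*u + 2] > 2*t + 12*u - 8) or 4*u = vec[t] - 4)) and ((not (t + x >= vec[2] + 11 -> x >= 2)) -> ((3*a[4] > 2*t + 4*u + 13 and 4*u >= -14 and 3*a[t - 4*u + 1] + 4*u > t - 9) or 4*u = vec[t] - 4)).
Check whether ((t + x >= vec[2] + 11 -> x >= 2) -> ((3*a[4] > 4*t + 36*u + 15 and t + 12*u <= 13 and 3*a[2*t + 12*u + 2] > 2*t + 12*u - 8) or 4*u = vec[t] - 4)) and ((not (t + x >= vec[2] + 11 -> x >= 2)) -> ((3*a[4] > 2*t + 4*u + 11 and 4*u >= -14 and 3*a[t - 4*u + 1] + 4*u > t - 9) or 4*u = vec[t] - 4)) implies it.
Countermodel: at the initial state a = {[-84479] = 6516, [0] = 6516, [2] = 6516, [4] = 28164, [253442] = 6516, elsewhere 6516}, t = 0, u = 21120, vec = {[-84479] = -15521, [0] = -15521, [2] = -11, [4] = -15521, [253442] = -15521, elsewhere -15521}, x = 0, the precondition holds but the weakest precondition fails.
Answer: invalid


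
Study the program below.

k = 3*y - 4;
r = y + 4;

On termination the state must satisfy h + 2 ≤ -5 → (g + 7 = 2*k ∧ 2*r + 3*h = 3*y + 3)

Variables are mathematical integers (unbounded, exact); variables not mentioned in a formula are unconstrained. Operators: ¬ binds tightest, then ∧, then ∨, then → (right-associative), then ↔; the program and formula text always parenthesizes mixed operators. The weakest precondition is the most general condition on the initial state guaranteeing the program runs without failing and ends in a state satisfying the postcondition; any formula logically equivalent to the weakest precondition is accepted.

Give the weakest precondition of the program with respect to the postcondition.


Working backward. After the program, the postcondition h + 2 ≤ -5 → (g + 7 = 2*k ∧ 2*r + 3*h = 3*y + 3) must hold; in canonical form it is h ≤ -7 → (g = 2*k - 7 ∧ 3*h + 2*r = 3*y + 3).
Before r := y + 4: h ≤ -7 → (g = 2*k - 7 ∧ 3*h = y - 5)
Before k := 3*y - 4: h ≤ -7 → (g = 6*y - 15 ∧ 3*h = y - 5)
Answer: WP = h ≤ -7 → (g = 6*y - 15 ∧ 3*h = y - 5)


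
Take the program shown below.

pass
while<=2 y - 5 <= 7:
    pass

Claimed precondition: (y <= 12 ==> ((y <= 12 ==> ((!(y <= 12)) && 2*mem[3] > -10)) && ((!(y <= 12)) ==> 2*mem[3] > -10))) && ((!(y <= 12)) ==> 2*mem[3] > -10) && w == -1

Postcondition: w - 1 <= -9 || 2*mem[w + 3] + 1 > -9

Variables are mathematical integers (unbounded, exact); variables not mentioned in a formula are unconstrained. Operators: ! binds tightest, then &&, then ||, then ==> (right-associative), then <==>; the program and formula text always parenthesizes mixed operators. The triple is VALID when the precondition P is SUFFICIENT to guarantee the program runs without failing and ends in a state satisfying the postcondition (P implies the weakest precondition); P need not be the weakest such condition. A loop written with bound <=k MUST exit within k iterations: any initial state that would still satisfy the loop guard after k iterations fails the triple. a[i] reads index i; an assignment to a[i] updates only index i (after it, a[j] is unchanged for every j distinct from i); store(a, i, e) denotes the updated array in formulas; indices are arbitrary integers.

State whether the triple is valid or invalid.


Working backward. After the program, the postcondition w - 1 <= -9 || 2*mem[w + 3] + 1 > -9 must hold; in canonical form it is w <= -8 || 2*mem[w + 3] > -10.
Before the loop (bound <=2), unroll the exhaustion recursion (WP_0 = exit-now case; WP_j = one more guarded iteration, up to j = 2):
  WP_0: (!(y <= 12)) && (w <= -8 || 2*mem[w + 3] > -10)
  WP_1: (y <= 12 ==> ((!(y <= 12)) && (w <= -8 || 2*mem[w + 3] > -10))) && ((!(y <= 12)) ==> (w <= -8 || 2*mem[w + 3] > -10))
  WP_2: (y <= 12 ==> ((y <= 12 ==> ((!(y <= 12)) && (w <= -8 || 2*mem[w + 3] > -10))) && ((!(y <= 12)) ==> (w <= -8 || 2*mem[w + 3] > -10)))) && ((!(y <= 12)) ==> (w <= -8 || 2*mem[w + 3] > -10))
So before the loop: (y <= 12 ==> ((y <= 12 ==> ((!(y <= 12)) && (w <= -8 || 2*mem[w + 3] > -10))) && ((!(y <= 12)) ==> (w <= -8 || 2*mem[w + 3] > -10)))) && ((!(y <= 12)) ==> (w <= -8 || 2*mem[w + 3] > -10))
Before skip: (y <= 12 ==> ((y <= 12 ==> ((!(y <= 12)) && (w <= -8 || 2*mem[w + 3] > -10))) && ((!(y <= 12)) ==> (w <= -8 || 2*mem[w + 3] > -10)))) && ((!(y <= 12)) ==> (w <= -8 || 2*mem[w + 3] > -10))
The weakest precondition is (y <= 12 ==> ((y <= 12 ==> ((!(y <= 12)) && (w <= -8 || 2*mem[w + 3] > -10))) && ((!(y <= 12)) ==> (w <= -8 || 2*mem[w + 3] > -10)))) && ((!(y <= 12)) ==> (w <= -8 || 2*mem[w + 3] > -10)).
Check whether (y <= 12 ==> ((y <= 12 ==> ((!(y <= 12)) && 2*mem[3] > -10)) && ((!(y <= 12)) ==> 2*mem[3] > -10))) && ((!(y <= 12)) ==> 2*mem[3] > -10) && w == -1 implies it.
Countermodel: at the initial state mem = {[2] = -5, [3] = 0, elsewhere 0}, w = -1, y = 13, the precondition holds but the weakest precondition fails.
Answer: invalid


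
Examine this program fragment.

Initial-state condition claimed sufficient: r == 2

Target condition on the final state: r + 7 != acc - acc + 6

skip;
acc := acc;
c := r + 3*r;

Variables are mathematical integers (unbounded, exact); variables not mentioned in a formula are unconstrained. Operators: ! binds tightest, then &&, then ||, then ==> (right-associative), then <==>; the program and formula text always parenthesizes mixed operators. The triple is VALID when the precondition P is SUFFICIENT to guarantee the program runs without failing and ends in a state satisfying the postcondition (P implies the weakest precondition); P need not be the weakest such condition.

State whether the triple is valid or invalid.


Working backward. After the program, the postcondition r + 7 != acc - acc + 6 must hold; in canonical form it is r != -1.
Before c := r + 3*r: r != -1
Before acc := acc: r != -1
Before skip: r != -1
The weakest precondition is r != -1.
Check whether r == 2 implies it.
Every state satisfying the precondition satisfies the weakest precondition: the implication holds.
Answer: valid


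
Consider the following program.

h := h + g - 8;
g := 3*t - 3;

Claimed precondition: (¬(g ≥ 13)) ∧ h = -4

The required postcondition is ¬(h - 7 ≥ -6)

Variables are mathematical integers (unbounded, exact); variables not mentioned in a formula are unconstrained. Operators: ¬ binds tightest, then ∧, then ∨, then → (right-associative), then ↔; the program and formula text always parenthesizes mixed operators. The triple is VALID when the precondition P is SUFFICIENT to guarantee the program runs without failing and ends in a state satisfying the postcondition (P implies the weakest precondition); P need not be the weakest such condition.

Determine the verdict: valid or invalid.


Working backward. After the program, the postcondition ¬(h - 7 ≥ -6) must hold; in canonical form it is ¬(h ≥ 1).
Before g := 3*t - 3: ¬(h ≥ 1)
Before h := h + g - 8: ¬(g + h ≥ 9)
The weakest precondition is ¬(g + h ≥ 9).
Check whether (¬(g ≥ 13)) ∧ h = -4 implies it.
Every state satisfying the precondition satisfies the weakest precondition: the implication holds.
Answer: valid


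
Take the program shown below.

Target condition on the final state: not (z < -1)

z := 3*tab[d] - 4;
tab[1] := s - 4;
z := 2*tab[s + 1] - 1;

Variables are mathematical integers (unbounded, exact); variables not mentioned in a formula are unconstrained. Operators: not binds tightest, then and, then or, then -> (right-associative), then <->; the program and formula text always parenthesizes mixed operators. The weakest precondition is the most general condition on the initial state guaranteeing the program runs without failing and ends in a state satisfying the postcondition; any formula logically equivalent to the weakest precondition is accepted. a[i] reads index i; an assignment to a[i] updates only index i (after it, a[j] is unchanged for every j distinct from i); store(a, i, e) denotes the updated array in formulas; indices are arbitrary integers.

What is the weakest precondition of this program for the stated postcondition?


Working backward. After the program, not (z < -1) must hold.
Before z := 2*tab[s + 1] - 1: not (2*tab[s + 1] < 0)
Before tab[1] := s - 4: not (2*store(tab, 1, s - 4)[s + 1] < 0)
Before z := 3*tab[d] - 4: not (2*store(tab, 1, s - 4)[s + 1] < 0)
Answer: WP = not (2*store(tab, 1, s - 4)[s + 1] < 0)


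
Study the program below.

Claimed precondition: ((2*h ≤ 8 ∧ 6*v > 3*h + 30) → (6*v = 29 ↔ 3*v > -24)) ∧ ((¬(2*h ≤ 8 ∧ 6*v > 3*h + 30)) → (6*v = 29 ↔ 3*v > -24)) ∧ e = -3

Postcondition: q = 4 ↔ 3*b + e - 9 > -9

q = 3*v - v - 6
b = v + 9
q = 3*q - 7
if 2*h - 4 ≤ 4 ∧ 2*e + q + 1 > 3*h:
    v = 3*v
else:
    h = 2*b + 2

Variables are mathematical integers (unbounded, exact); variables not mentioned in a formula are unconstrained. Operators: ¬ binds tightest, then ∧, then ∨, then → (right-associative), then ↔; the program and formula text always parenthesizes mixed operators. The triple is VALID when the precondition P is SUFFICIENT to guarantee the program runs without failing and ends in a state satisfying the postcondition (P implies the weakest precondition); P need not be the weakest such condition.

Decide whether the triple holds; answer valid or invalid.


Working backward. After the program, the postcondition q = 4 ↔ 3*b + e - 9 > -9 must hold; in canonical form it is q = 4 ↔ 3*b + e > 0.
Then branch requires q = 4 ↔ 3*b + e > 0; else branch requires q = 4 ↔ 3*b + e > 0.
Before the if: ((2*h ≤ 8 ∧ 2*e + q > 3*h - 1) → (q = 4 ↔ 3*b + e > 0)) ∧ ((¬(2*h ≤ 8 ∧ 2*e + q > 3*h - 1)) → (q = 4 ↔ 3*b + e > 0))
Before q := 3*q - 7: ((2*h ≤ 8 ∧ 2*e + 3*q > 3*h + 6) → (3*q = 11 ↔ 3*b + e > 0)) ∧ ((¬(2*h ≤ 8 ∧ 2*e + 3*q > 3*h + 6)) → (3*q = 11 ↔ 3*b + e > 0))
Before b := v + 9: ((2*h ≤ 8 ∧ 2*e + 3*q > 3*h + 6) → (3*q = 11 ↔ e + 3*v > -27)) ∧ ((¬(2*h ≤ 8 ∧ 2*e + 3*q > 3*h + 6)) → (3*q = 11 ↔ e + 3*v > -27))
Before q := 3*v - v - 6: ((2*h ≤ 8 ∧ 2*e + 6*v > 3*h + 24) → (6*v = 29 ↔ e + 3*v > -27)) ∧ ((¬(2*h ≤ 8 ∧ 2*e + 6*v > 3*h + 24)) → (6*v = 29 ↔ e + 3*v > -27))
The weakest precondition is ((2*h ≤ 8 ∧ 2*e + 6*v > 3*h + 24) → (6*v = 29 ↔ e + 3*v > -27)) ∧ ((¬(2*h ≤ 8 ∧ 2*e + 6*v > 3*h + 24)) → (6*v = 29 ↔ e + 3*v > -27)).
Check whether ((2*h ≤ 8 ∧ 6*v > 3*h + 30) → (6*v = 29 ↔ 3*v > -24)) ∧ ((¬(2*h ≤ 8 ∧ 6*v > 3*h + 30)) → (6*v = 29 ↔ 3*v > -24)) ∧ e = -3 implies it.
Every state satisfying the precondition satisfies the weakest precondition: the implication holds.
Answer: valid


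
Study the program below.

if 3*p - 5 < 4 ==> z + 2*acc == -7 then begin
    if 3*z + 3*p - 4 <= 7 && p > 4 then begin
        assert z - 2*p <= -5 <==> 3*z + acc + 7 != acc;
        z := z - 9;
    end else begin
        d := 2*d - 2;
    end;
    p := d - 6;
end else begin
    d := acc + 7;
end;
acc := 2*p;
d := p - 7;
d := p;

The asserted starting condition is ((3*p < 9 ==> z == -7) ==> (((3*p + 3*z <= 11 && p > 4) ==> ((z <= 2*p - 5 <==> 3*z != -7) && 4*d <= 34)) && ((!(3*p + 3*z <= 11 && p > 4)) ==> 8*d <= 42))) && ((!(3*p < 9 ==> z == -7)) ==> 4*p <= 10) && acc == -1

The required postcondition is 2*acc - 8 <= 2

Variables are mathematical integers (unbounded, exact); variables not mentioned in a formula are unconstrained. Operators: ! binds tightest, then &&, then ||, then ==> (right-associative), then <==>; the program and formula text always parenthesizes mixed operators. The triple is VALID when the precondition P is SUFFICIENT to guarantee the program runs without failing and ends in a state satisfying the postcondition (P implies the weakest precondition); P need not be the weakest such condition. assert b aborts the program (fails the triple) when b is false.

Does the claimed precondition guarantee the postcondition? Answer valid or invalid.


Working backward. After the program, the postcondition 2*acc - 8 <= 2 must hold; in canonical form it is 2*acc <= 10.
Before d := p: 2*acc <= 10
Before d := p - 7: 2*acc <= 10
Before acc := 2*p: 4*p <= 10
Then branch requires ((3*p + 3*z <= 11 && p > 4) ==> ((z <= 2*p - 5 <==> 3*z != -7) && 4*d <= 34)) && ((!(3*p + 3*z <= 11 && p > 4)) ==> 8*d <= 42); else branch requires 4*p <= 10.
Before the if: ((3*p < 9 ==> 2*acc + z == -7) ==> (((3*p + 3*z <= 11 && p > 4) ==> ((z <= 2*p - 5 <==> 3*z != -7) && 4*d <= 34)) && ((!(3*p + 3*z <= 11 && p > 4)) ==> 8*d <= 42))) && ((!(3*p < 9 ==> 2*acc + z == -7)) ==> 4*p <= 10)
The weakest precondition is ((3*p < 9 ==> 2*acc + z == -7) ==> (((3*p + 3*z <= 11 && p > 4) ==> ((z <= 2*p - 5 <==> 3*z != -7) && 4*d <= 34)) && ((!(3*p + 3*z <= 11 && p > 4)) ==> 8*d <= 42))) && ((!(3*p < 9 ==> 2*acc + z == -7)) ==> 4*p <= 10).
Check whether ((3*p < 9 ==> z == -7) ==> (((3*p + 3*z <= 11 && p > 4) ==> ((z <= 2*p - 5 <==> 3*z != -7) && 4*d <= 34)) && ((!(3*p + 3*z <= 11 && p > 4)) ==> 8*d <= 42))) && ((!(3*p < 9 ==> z == -7)) ==> 4*p <= 10) && acc == -1 implies it.
Countermodel: at the initial state acc = -1, d = 6, p = 2, z = -5, the precondition holds but the weakest precondition fails.
Answer: invalid


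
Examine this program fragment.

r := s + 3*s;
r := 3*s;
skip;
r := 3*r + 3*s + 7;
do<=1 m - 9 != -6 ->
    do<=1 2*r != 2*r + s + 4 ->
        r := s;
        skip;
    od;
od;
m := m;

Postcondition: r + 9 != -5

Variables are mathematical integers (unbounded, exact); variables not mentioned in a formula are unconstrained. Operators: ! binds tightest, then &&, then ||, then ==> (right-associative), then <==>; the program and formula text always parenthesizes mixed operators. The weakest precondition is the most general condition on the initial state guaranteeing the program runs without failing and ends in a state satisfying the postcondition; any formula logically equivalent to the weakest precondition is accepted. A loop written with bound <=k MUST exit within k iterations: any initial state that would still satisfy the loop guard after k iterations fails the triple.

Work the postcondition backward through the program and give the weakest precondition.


Working backward. After the program, the postcondition r + 9 != -5 must hold; in canonical form it is r != -14.
Before m := m: r != -14
Before the loop (bound <=1), unroll the exhaustion recursion (WP_0 = exit-now case; WP_j = one more guarded iteration, up to j = 1):
  WP_0: (!(m != 3)) && r != -14
  WP_1: (m != 3 ==> ((s != -4 ==> ((!(s != -4)) && (!(m != 3)) && s != -14)) && ((!(s != -4)) ==> ((!(m != 3)) && r != -14)))) && ((!(m != 3)) ==> r != -14)
So before the loop: (m != 3 ==> ((s != -4 ==> ((!(s != -4)) && (!(m != 3)) && s != -14)) && ((!(s != -4)) ==> ((!(m != 3)) && r != -14)))) && ((!(m != 3)) ==> r != -14)
Before r := 3*r + 3*s + 7: (m != 3 ==> ((s != -4 ==> ((!(s != -4)) && (!(m != 3)) && s != -14)) && ((!(s != -4)) ==> ((!(m != 3)) && 3*r + 3*s != -21)))) && ((!(m != 3)) ==> 3*r + 3*s != -21)
Before skip: (m != 3 ==> ((s != -4 ==> ((!(s != -4)) && (!(m != 3)) && s != -14)) && ((!(s != -4)) ==> ((!(m != 3)) && 3*r + 3*s != -21)))) && ((!(m != 3)) ==> 3*r + 3*s != -21)
Before r := 3*s: (m != 3 ==> ((s != -4 ==> ((!(s != -4)) && (!(m != 3)) && s != -14)) && ((!(s != -4)) ==> ((!(m != 3)) && 12*s != -21)))) && ((!(m != 3)) ==> 12*s != -21)
Before r := s + 3*s: (m != 3 ==> ((s != -4 ==> ((!(s != -4)) && (!(m != 3)) && s != -14)) && ((!(s != -4)) ==> ((!(m != 3)) && 12*s != -21)))) && ((!(m != 3)) ==> 12*s != -21)
Answer: WP = (m != 3 ==> ((s != -4 ==> ((!(s != -4)) && (!(m != 3)) && s != -14)) && ((!(s != -4)) ==> ((!(m != 3)) && 12*s != -21)))) && ((!(m != 3)) ==> 12*s != -21)


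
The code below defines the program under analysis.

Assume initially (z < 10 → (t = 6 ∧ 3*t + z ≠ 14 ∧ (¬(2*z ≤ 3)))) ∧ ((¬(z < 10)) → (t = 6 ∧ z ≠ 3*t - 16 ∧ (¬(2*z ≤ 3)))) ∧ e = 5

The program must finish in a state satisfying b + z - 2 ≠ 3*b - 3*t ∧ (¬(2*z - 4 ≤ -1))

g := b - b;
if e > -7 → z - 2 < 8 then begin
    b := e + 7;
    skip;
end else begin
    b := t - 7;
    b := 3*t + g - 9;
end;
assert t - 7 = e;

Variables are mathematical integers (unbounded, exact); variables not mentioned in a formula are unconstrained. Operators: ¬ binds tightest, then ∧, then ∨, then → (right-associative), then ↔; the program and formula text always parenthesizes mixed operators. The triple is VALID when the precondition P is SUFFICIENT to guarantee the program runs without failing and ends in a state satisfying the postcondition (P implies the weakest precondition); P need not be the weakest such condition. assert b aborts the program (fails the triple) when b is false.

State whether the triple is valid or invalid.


Working backward. After the program, the postcondition b + z - 2 ≠ 3*b - 3*t ∧ (¬(2*z - 4 ≤ -1)) must hold; in canonical form it is 3*t + z ≠ 2*b + 2 ∧ (¬(2*z ≤ 3)).
Before assert t - 7 = e: t = e + 7 ∧ 3*t + z ≠ 2*b + 2 ∧ (¬(2*z ≤ 3))
Then branch requires t = e + 7 ∧ 3*t + z ≠ 2*e + 16 ∧ (¬(2*z ≤ 3)); else branch requires t = e + 7 ∧ z ≠ 2*g + 3*t - 16 ∧ (¬(2*z ≤ 3)).
Before the if: ((e > -7 → z < 10) → (t = e + 7 ∧ 3*t + z ≠ 2*e + 16 ∧ (¬(2*z ≤ 3)))) ∧ ((¬(e > -7 → z < 10)) → (t = e + 7 ∧ z ≠ 2*g + 3*t - 16 ∧ (¬(2*z ≤ 3))))
Before g := b - b: ((e > -7 → z < 10) → (t = e + 7 ∧ 3*t + z ≠ 2*e + 16 ∧ (¬(2*z ≤ 3)))) ∧ ((¬(e > -7 → z < 10)) → (t = e + 7 ∧ z ≠ 3*t - 16 ∧ (¬(2*z ≤ 3))))
The weakest precondition is ((e > -7 → z < 10) → (t = e + 7 ∧ 3*t + z ≠ 2*e + 16 ∧ (¬(2*z ≤ 3)))) ∧ ((¬(e > -7 → z < 10)) → (t = e + 7 ∧ z ≠ 3*t - 16 ∧ (¬(2*z ≤ 3)))).
Check whether (z < 10 → (t = 6 ∧ 3*t + z ≠ 14 ∧ (¬(2*z ≤ 3)))) ∧ ((¬(z < 10)) → (t = 6 ∧ z ≠ 3*t - 16 ∧ (¬(2*z ≤ 3)))) ∧ e = 5 implies it.
Countermodel: at the initial state e = 5, t = 6, z = 2, the precondition holds but the weakest precondition fails.
Answer: invalid


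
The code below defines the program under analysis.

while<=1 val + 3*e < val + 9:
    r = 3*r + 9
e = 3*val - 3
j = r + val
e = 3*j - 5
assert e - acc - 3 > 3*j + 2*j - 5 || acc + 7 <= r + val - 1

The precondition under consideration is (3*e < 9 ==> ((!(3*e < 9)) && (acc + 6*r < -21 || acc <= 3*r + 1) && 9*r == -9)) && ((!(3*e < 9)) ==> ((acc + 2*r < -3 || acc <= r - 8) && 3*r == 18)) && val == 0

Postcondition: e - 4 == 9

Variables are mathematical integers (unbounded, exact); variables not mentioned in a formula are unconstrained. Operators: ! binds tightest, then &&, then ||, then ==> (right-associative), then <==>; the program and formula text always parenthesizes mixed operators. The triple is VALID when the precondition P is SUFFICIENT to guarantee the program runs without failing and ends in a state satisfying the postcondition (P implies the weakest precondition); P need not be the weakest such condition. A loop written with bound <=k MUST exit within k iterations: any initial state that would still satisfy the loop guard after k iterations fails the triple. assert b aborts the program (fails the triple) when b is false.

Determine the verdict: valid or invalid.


Working backward. After the program, the postcondition e - 4 == 9 must hold; in canonical form it is e == 13.
Before assert e - acc - 3 > 3*j + 2*j - 5 || acc + 7 <= r + val - 1: (e > acc + 5*j - 2 || acc <= r + val - 8) && e == 13
Before e := 3*j - 5: (acc + 2*j < -3 || acc <= r + val - 8) && 3*j == 18
Before j := r + val: (acc + 2*r + 2*val < -3 || acc <= r + val - 8) && 3*r + 3*val == 18
Before e := 3*val - 3: (acc + 2*r + 2*val < -3 || acc <= r + val - 8) && 3*r + 3*val == 18
Before the loop (bound <=1), unroll the exhaustion recursion (WP_0 = exit-now case; WP_j = one more guarded iteration, up to j = 1):
  WP_0: (!(3*e < 9)) && (acc + 2*r + 2*val < -3 || acc <= r + val - 8) && 3*r + 3*val == 18
  WP_1: (3*e < 9 ==> ((!(3*e < 9)) && (acc + 6*r + 2*val < -21 || acc <= 3*r + val + 1) && 9*r + 3*val == -9)) && ((!(3*e < 9)) ==> ((acc + 2*r + 2*val < -3 || acc <= r + val - 8) && 3*r + 3*val == 18))
So before the loop: (3*e < 9 ==> ((!(3*e < 9)) && (acc + 6*r + 2*val < -21 || acc <= 3*r + val + 1) && 9*r + 3*val == -9)) && ((!(3*e < 9)) ==> ((acc + 2*r + 2*val < -3 || acc <= r + val - 8) && 3*r + 3*val == 18))
The weakest precondition is (3*e < 9 ==> ((!(3*e < 9)) && (acc + 6*r + 2*val < -21 || acc <= 3*r + val + 1) && 9*r + 3*val == -9)) && ((!(3*e < 9)) ==> ((acc + 2*r + 2*val < -3 || acc <= r + val - 8) && 3*r + 3*val == 18)).
Check whether (3*e < 9 ==> ((!(3*e < 9)) && (acc + 6*r < -21 || acc <= 3*r + 1) && 9*r == -9)) && ((!(3*e < 9)) ==> ((acc + 2*r < -3 || acc <= r - 8) && 3*r == 18)) && val == 0 implies it.
Every state satisfying the precondition satisfies the weakest precondition: the implication holds.
Answer: valid


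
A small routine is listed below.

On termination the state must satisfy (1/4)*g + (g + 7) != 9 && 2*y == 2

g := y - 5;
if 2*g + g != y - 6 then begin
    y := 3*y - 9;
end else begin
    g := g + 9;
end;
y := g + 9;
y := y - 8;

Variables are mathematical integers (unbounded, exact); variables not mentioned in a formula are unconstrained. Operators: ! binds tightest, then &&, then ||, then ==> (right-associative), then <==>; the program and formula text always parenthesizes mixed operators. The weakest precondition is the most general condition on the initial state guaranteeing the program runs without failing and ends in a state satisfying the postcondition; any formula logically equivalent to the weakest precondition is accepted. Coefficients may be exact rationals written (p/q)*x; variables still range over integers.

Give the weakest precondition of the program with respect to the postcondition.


Working backward. After the program, the postcondition (1/4)*g + (g + 7) != 9 && 2*y == 2 must hold; in canonical form it is (5/4)*g != 2 && 2*y == 2.
Before y := y - 8: (5/4)*g != 2 && 2*y == 18
Before y := g + 9: (5/4)*g != 2 && 2*g == 0
Then branch requires (5/4)*g != 2 && 2*g == 0; else branch requires (5/4)*g != -37/4 && 2*g == -18.
Before the if: (3*g != y - 6 ==> ((5/4)*g != 2 && 2*g == 0)) && ((!(3*g != y - 6)) ==> ((5/4)*g != -37/4 && 2*g == -18))
Before g := y - 5: (2*y != 9 ==> ((5/4)*y != 33/4 && 2*y == 10)) && ((!(2*y != 9)) ==> ((5/4)*y != -3 && 2*y == -8))
Answer: WP = (2*y != 9 ==> ((5/4)*y != 33/4 && 2*y == 10)) && ((!(2*y != 9)) ==> ((5/4)*y != -3 && 2*y == -8))
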